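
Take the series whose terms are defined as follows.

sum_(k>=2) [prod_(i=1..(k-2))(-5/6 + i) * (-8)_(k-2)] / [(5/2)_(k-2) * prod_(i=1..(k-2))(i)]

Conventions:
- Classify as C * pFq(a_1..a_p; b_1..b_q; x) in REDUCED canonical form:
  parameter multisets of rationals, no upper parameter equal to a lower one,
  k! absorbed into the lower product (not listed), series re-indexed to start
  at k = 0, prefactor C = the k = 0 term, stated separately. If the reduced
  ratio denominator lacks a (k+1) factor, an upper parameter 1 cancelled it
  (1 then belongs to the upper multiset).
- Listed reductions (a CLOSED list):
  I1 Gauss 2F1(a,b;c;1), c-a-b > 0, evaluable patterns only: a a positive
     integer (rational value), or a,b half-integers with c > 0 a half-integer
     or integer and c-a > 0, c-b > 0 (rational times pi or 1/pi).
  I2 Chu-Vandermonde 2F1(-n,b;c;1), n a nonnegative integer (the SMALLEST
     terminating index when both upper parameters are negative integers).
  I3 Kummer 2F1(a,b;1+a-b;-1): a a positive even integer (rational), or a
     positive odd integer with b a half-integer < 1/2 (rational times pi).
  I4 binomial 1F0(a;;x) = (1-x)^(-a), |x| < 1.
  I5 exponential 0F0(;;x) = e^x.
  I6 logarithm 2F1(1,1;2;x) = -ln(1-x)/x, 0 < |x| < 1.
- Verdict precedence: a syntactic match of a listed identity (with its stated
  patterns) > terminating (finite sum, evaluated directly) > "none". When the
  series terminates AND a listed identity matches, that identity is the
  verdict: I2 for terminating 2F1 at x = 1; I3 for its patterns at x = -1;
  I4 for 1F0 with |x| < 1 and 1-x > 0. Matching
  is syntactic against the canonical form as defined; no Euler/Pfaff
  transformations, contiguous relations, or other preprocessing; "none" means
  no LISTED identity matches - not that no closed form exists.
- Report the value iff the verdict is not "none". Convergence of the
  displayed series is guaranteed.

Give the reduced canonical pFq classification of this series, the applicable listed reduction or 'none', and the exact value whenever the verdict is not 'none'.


Canonical form: C = 1 times 2F1 with upper {-8, 1/6}, lower {5/2}, x = 1. Verdict: Vandermonde's identity (I2) fires (terminating 2F1 at x = 1 with n = 8, b = 1/6, c = 5/2). Sum: 2293760/3011499.

Key observation: t_0 being 1, the running product (C = 1) telescopes to a rising factorial.
Step ratio: r(k) = 1 * (k-8) (k+1/6) / [(k+5/2) (k+1)] - rational in k, leading ratio 1; with t_0 = 1, classification follows.


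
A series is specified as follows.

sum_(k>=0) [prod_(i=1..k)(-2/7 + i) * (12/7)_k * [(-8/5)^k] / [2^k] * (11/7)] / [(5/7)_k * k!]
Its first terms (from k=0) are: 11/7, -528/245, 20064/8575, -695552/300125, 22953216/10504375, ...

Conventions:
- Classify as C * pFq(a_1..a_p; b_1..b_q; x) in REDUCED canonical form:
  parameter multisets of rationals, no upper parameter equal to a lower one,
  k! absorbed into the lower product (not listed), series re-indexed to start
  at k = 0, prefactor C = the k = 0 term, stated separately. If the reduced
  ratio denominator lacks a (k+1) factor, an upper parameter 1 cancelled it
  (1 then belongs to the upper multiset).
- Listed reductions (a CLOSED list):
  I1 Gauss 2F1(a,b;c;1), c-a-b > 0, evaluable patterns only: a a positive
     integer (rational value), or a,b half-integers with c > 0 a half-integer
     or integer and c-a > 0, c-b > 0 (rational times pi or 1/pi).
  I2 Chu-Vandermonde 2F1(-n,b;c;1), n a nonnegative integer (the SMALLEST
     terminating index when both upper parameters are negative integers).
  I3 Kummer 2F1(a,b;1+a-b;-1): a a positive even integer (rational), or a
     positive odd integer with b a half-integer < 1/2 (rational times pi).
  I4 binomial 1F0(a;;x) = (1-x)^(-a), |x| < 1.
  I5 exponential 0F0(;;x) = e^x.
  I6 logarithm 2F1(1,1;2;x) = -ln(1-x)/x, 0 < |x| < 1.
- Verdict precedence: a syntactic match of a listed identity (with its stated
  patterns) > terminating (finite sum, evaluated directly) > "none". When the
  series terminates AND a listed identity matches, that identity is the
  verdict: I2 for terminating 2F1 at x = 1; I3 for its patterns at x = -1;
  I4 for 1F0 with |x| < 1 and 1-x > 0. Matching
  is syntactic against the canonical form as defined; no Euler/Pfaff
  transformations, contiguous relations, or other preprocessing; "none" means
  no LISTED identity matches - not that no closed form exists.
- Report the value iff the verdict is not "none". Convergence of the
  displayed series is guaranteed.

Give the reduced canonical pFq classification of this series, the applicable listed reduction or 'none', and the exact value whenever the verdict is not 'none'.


Reduced: x = -4/5, 1F0, upper = {12/7}, lower = {-}, C = 11/7. Verdict: the I4 binomial reduction fires (the 1F0 binomial series: exponent -12/7, x = -4/5). Its exact value is (11/7) * (9/5)^(-12/7).

First insight: x = (-4/5) and the parameter 5/7 appears in both the upper and lower lists and cancels.
Step ratio: r(k) = (-4/5) * (k+12/7) / [(k+1)] - rational; roots negated = parameters, x = (-4/5), C = 11/7.


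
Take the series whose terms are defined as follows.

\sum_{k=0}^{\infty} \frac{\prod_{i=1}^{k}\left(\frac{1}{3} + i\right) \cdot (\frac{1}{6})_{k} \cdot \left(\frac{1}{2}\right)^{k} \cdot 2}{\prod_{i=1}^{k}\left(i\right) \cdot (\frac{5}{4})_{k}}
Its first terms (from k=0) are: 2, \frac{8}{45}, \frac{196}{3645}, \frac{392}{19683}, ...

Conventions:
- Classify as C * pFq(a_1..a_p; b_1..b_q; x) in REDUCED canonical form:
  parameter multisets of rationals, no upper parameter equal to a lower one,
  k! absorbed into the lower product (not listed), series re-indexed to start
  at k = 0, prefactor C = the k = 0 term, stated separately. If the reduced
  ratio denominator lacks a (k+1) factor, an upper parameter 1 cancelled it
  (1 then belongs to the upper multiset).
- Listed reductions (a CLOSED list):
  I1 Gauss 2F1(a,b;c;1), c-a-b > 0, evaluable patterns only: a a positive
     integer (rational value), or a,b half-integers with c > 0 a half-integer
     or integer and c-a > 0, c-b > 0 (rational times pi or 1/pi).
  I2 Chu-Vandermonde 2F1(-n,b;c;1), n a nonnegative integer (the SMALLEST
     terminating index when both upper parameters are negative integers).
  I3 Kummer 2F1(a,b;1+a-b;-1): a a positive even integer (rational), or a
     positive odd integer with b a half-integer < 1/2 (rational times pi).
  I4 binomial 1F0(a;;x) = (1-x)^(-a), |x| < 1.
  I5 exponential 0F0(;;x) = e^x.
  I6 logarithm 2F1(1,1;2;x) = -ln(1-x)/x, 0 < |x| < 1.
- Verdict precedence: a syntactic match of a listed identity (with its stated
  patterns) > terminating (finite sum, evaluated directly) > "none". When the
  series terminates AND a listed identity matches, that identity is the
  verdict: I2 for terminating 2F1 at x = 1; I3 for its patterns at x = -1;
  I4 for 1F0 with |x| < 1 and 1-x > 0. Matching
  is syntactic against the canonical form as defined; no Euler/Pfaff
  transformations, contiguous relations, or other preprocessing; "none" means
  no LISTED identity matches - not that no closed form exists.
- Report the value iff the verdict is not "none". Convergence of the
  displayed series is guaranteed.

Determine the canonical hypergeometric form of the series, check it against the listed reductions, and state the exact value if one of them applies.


With C = 2: the canonical form is 2F1(\frac{1}{6}, \frac{4}{3}; \frac{5}{4}; \frac{1}{2}). Verdict: none. No listed pattern accepts 2F1(\frac{1}{6}, \frac{4}{3}; \frac{5}{4}; \frac{1}{2}).

Key step: t_0 = 2 here, and the product of the first k integers (prefactor 2) is k!.
Consecutive-term ratio: r(k) = \frac{1}{2} * (k+\frac{1}{6}) (k+\frac{4}{3}) / [(k+\frac{5}{4}) (k+1)] - poly over poly, x = \frac{1}{2} from leading terms; C = 2 at k = 0.


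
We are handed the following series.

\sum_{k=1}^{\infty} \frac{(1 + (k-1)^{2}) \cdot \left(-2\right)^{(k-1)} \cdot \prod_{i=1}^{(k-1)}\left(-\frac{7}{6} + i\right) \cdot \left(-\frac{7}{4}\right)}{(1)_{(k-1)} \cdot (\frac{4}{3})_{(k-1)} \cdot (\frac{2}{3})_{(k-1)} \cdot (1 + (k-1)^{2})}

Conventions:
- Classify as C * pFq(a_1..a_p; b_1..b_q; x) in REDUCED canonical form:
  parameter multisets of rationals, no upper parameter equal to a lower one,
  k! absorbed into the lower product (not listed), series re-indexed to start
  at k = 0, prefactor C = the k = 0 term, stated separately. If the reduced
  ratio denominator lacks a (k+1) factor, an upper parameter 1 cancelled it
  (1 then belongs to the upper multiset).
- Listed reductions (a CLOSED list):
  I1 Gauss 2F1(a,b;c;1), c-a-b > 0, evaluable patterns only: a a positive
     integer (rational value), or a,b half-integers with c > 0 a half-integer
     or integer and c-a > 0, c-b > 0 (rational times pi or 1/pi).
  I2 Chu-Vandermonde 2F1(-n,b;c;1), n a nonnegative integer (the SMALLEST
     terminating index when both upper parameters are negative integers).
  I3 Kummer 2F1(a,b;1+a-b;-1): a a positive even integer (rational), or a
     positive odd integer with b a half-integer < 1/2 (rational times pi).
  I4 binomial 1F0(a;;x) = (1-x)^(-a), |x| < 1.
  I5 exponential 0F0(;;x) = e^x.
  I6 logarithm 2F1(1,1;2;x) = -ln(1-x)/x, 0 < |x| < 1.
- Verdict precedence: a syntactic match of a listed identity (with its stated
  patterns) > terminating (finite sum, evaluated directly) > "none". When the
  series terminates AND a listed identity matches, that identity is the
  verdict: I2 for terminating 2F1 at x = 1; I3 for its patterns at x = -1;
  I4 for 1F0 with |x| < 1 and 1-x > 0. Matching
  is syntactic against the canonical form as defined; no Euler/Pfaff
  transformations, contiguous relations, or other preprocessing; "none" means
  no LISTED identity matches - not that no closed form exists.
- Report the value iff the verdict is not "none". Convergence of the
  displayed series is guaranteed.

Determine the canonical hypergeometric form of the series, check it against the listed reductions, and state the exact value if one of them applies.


This is -\frac{7}{4} * 1F2(-\frac{1}{6}; \frac{2}{3}, \frac{4}{3}; -2) in reduced canonical form. Verdict: no listed reduction: x = -2 and upper {-\frac{1}{6}} fail every I1-I6 pattern.

Key observation: with t_0 = -\frac{7}{4}, the running product (C = -7/4, x = -2) telescopes to a rising factorial.
Term ratio: r(k) = -2 * (k-\frac{1}{6}) / [(k+\frac{2}{3}) (k+\frac{4}{3}) (k+1)] - rational in k, leading ratio -2; with t_0 = -\frac{7}{4}, classification follows.


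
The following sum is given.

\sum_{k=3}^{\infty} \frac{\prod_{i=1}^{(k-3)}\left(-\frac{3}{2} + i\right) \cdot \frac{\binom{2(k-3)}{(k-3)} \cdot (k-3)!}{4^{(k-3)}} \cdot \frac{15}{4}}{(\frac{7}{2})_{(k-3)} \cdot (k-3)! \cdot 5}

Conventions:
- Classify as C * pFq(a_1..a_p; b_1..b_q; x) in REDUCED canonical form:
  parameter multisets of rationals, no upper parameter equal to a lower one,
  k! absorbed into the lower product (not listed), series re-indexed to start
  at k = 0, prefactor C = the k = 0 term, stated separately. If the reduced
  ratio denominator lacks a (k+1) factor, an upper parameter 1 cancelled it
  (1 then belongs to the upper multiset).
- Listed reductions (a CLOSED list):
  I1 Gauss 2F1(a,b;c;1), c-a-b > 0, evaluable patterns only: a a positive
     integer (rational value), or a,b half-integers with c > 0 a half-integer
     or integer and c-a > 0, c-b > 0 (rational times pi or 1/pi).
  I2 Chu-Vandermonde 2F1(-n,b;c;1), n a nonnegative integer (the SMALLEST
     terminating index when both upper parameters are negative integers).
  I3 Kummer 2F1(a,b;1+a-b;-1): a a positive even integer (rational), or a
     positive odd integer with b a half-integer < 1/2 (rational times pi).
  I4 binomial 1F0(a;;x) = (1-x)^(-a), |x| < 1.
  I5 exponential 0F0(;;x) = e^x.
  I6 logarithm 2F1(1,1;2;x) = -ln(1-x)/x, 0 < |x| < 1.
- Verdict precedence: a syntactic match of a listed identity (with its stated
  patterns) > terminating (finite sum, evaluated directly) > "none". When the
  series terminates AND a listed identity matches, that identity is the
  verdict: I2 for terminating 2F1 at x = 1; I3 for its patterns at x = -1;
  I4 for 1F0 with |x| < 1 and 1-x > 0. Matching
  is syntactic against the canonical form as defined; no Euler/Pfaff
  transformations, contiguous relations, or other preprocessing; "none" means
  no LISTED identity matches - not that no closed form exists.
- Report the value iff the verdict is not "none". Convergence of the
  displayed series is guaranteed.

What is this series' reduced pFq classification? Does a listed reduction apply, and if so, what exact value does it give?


Classification (C = \frac{3}{4}): 2F1 with upper {-\frac{1}{2}, \frac{1}{2}}, lower {\frac{7}{2}}, argument x = 1. Verdict: Gauss (I1, half-integer pattern) fires (x = 1; upper {-\frac{1}{2}, \frac{1}{2}} half-integers, c = \frac{7}{2} in the evaluable pattern). Its exact value is \frac{225}{1024} \cdot \pi.

Structural cue: x = 1 and the running product (C = 3/4) telescopes to a rising factorial.
Term ratio: r(k) = 1 * (k-\frac{1}{2}) (k+\frac{1}{2}) / [(k+\frac{7}{2}) (k+1)] ; factor over Q: parameters, x = 1, and C = \frac{3}{4}.


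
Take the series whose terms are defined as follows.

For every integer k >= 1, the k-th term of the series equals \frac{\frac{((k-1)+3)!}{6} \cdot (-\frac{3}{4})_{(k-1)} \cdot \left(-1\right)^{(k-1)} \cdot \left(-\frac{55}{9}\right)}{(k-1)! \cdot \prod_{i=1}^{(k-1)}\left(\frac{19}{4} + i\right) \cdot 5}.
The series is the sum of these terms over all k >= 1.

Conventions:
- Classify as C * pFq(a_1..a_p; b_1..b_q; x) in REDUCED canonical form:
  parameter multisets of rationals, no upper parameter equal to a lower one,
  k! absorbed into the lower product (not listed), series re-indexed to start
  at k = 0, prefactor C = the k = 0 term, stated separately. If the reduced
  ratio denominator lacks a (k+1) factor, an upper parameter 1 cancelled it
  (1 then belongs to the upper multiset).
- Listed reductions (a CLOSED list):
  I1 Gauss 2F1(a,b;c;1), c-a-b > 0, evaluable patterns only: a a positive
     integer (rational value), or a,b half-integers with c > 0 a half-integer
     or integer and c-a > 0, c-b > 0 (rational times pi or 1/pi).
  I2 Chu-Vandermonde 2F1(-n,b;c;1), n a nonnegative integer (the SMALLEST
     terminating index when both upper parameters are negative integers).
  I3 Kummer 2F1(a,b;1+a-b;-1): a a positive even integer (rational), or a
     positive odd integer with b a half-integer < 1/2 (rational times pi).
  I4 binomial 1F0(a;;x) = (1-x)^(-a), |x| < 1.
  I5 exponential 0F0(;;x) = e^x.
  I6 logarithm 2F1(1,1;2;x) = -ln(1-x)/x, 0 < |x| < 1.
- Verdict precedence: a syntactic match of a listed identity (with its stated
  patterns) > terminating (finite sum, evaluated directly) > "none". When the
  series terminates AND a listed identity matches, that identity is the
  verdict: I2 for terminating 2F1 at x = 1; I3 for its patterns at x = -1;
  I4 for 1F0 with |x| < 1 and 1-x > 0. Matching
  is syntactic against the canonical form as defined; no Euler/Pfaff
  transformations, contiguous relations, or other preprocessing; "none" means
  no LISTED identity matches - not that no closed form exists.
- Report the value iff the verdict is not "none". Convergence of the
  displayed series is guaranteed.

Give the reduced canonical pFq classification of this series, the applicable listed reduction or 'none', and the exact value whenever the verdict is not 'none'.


Key step: t_0 = -\frac{11}{9} here, and the constant factors (C = -11/9) combine into one prefactor.
Step ratio: r(k) = -1 * (k-\frac{3}{4}) (k+4) / [(k+\frac{23}{4}) (k+1)] ; factor over Q: parameters, x = -1, and C = -\frac{11}{9}.

At argument -1: a 2F1 with upper {-\frac{3}{4}, 4}, lower {\frac{23}{4}}, scaled by C = -\frac{11}{9}. Verdict at x = -1: Kummer's theorem (I3) matches (x = -1; c = \frac{23}{4} equals 1+a-b for upper {-\frac{3}{4}, 4}: listed pattern). Sum: -\frac{1045}{576}.


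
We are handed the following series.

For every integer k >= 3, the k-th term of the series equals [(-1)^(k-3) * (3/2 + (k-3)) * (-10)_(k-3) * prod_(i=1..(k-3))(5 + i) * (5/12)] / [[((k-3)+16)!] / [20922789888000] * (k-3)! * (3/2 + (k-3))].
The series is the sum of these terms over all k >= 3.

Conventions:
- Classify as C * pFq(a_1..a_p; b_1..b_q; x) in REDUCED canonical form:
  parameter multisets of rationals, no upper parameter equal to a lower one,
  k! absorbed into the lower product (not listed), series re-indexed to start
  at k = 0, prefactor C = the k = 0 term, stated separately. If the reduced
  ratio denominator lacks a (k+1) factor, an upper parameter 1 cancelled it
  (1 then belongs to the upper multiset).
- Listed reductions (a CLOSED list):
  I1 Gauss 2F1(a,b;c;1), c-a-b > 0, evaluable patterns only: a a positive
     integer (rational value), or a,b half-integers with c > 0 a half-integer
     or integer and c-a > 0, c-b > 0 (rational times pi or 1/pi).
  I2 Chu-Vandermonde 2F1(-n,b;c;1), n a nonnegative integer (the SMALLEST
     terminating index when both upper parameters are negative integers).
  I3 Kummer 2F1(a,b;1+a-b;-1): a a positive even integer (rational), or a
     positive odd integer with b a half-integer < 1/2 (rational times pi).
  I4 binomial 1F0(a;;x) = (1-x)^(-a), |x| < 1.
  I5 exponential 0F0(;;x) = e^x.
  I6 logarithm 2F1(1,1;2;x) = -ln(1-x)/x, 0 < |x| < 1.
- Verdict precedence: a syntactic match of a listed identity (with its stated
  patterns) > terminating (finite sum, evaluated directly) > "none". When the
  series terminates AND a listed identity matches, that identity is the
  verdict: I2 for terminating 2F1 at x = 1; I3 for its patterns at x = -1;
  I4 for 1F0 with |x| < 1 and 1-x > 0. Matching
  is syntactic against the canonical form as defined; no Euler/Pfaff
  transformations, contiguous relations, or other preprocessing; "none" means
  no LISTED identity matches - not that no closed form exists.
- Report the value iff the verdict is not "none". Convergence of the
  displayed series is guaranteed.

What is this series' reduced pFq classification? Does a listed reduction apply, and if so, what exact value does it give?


Key observation: from the first term 5/12: the running product (C = 5/12) telescopes to a rising factorial.
Step ratio: r(k) = (-1) * (k-10) (k+6) / [(k+17) (k+1)] - rational in k. x = (-1); t_0 = 5/12; negate the roots.

Prefactor 5/12, argument -1: 2F1 with upper {-10, 6} over lower {17}. Verdict: Kummer (I3) applies (x = -1; c = 17 equals 1+a-b for upper {-10, 6}: listed pattern). Value: 35/3.


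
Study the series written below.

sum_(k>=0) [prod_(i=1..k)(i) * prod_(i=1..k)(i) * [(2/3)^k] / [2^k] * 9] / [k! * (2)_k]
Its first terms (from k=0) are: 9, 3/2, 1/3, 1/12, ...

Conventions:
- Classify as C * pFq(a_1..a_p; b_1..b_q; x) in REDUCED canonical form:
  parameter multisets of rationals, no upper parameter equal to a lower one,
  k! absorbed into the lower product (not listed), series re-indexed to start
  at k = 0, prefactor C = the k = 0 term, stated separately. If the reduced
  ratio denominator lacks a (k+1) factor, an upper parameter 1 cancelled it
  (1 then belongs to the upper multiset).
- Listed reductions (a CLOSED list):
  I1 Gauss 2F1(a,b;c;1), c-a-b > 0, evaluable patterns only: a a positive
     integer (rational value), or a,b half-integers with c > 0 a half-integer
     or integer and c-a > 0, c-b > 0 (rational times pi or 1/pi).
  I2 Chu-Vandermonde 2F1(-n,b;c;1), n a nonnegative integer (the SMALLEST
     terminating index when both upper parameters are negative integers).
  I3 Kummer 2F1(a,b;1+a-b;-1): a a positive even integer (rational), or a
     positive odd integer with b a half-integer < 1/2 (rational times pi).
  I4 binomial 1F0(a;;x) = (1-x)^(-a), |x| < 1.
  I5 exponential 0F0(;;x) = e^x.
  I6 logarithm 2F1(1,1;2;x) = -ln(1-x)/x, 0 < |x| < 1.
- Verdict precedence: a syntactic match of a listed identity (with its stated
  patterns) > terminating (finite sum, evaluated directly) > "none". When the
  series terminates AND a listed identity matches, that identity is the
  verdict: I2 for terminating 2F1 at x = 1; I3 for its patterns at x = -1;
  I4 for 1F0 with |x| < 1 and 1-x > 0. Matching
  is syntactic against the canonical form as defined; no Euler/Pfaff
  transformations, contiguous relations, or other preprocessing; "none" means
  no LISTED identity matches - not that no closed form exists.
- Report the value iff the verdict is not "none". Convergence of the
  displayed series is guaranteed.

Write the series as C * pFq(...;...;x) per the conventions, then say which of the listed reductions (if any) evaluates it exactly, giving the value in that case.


Canonical form: C = 9 times 2F1 with upper {1, 1}, lower {2}, x = 1/3. Verdict (x = 1/3): the logarithmic series (I6) applies (the logarithm: parameters (1,1;2), x = 1/3). Value: (-27) * ln(2/3).

The tell: t_0 being 9, the two k-th powers (C = 9, x = 1/3) combine into one argument.
Adjacent-term ratio: r(k) = (1/3) * (k+1) (k+1) / [(k+2) (k+1)] - rational in k, leading ratio (1/3); with t_0 = 9, classification follows.


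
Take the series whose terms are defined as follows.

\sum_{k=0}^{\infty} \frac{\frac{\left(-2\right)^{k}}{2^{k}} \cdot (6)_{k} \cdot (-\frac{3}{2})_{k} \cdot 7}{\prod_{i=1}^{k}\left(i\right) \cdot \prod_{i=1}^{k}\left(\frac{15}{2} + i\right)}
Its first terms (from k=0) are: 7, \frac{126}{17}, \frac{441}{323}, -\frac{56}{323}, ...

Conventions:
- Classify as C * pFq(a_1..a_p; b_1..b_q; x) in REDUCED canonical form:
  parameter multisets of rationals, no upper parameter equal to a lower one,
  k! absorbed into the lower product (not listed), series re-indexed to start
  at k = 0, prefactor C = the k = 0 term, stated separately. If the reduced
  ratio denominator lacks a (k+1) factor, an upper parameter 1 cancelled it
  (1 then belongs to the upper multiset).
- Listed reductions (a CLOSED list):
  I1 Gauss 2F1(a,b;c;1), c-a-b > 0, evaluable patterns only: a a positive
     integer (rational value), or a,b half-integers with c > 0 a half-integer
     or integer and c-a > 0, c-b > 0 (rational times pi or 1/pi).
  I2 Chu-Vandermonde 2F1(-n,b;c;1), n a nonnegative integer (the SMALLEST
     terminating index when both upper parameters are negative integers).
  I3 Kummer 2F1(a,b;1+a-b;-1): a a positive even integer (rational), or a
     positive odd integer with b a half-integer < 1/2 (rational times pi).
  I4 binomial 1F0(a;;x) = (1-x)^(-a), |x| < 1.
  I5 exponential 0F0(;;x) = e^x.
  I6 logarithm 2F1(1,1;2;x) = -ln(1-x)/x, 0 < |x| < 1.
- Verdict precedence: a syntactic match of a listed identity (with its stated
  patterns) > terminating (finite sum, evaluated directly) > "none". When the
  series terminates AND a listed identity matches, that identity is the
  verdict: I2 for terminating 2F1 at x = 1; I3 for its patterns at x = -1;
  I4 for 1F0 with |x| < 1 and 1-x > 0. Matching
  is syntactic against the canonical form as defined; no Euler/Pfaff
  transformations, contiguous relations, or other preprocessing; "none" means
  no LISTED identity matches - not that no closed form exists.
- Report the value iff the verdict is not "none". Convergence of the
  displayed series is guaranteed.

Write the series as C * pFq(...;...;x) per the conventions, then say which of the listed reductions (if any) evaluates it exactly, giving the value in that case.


x = -1 here; the reduced form reads 2F1, upper {-\frac{3}{2}, 6}, lower {\frac{17}{2}}, C = 7. Verdict: Kummer (I3) applies (x = -1; c = \frac{17}{2} equals 1+a-b for upper {-\frac{3}{2}, 6}: listed pattern). Sum: \frac{1001}{64}.

The tell: x = -1 and the product of the first k integers (C = 7) is k!.
Step ratio: r(k) = -1 * (k-\frac{3}{2}) (k+6) / [(k+\frac{17}{2}) (k+1)] - rational; roots negated = parameters, x = -1, C = 7.


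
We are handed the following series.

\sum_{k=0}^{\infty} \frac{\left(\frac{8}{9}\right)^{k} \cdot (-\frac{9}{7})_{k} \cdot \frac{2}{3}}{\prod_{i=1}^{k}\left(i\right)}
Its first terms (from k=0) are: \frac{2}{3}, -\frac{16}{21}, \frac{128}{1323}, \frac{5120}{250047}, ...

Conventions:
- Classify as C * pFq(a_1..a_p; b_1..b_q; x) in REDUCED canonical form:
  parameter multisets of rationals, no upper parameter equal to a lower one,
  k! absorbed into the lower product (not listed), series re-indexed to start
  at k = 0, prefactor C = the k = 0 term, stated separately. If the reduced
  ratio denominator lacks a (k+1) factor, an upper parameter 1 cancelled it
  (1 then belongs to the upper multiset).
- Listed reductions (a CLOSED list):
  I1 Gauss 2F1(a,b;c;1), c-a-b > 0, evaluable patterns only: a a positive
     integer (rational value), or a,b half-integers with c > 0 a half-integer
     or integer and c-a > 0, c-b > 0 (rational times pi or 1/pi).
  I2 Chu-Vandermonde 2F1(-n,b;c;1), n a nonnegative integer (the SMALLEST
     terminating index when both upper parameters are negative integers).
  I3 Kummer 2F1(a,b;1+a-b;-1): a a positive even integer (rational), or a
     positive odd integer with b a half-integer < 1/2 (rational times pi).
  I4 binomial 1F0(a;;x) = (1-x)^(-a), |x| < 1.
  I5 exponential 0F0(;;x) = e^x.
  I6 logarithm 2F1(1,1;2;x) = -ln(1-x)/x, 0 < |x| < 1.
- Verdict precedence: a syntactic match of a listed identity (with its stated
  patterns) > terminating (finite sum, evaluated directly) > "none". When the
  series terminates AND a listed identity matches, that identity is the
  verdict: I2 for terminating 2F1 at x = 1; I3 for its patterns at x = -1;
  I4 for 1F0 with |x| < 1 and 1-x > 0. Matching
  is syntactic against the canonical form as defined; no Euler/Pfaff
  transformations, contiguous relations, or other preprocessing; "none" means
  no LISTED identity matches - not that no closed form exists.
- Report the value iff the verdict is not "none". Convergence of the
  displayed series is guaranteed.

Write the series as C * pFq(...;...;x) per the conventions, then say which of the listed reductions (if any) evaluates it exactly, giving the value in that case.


Key observation: with t_0 = \frac{2}{3}, the product of the first k integers (prefactor 2/3) is k!.
Adjacent-term ratio: r(k) = \frac{8}{9} * (k-\frac{9}{7}) / [(k+1)] - rational; roots negated = parameters, x = \frac{8}{9}, C = \frac{2}{3}.

The series (x = \frac{8}{9}) is 1F0: upper {-\frac{9}{7}}, lower {-}, prefactor \frac{2}{3}. Verdict: the binomial series (I4) applies (the 1F0 binomial series: exponent 9/7, x = \frac{8}{9}). Hence: \frac{2}{3} \cdot \left(\frac{1}{9}\right)^{\frac{9}{7}}.


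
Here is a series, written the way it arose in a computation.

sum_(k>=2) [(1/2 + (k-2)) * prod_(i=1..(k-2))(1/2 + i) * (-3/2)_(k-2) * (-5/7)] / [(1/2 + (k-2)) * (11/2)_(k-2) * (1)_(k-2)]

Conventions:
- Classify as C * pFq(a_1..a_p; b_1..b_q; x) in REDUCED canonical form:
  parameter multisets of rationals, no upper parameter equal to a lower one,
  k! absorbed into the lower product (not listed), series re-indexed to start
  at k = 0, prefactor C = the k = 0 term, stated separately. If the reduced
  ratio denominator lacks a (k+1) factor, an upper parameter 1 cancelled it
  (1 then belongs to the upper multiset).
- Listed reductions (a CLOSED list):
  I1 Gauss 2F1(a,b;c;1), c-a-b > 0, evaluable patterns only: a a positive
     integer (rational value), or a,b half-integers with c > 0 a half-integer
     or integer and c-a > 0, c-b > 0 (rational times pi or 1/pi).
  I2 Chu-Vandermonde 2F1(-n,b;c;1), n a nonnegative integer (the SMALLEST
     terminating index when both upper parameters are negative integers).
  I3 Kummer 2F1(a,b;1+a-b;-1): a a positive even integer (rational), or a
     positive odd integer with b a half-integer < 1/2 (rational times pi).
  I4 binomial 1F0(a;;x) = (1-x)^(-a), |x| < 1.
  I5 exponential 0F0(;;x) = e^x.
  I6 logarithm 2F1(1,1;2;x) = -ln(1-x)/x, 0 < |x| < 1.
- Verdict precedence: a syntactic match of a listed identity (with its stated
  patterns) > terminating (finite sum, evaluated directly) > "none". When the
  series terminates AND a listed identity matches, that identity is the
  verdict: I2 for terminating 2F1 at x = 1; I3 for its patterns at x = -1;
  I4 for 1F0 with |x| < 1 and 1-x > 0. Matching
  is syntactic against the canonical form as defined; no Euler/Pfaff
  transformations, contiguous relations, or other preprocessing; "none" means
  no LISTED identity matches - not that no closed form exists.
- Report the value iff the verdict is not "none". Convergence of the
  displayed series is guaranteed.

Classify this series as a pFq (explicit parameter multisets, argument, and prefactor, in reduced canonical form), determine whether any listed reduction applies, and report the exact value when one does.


At argument 1: a 2F1 with upper {-3/2, 3/2}, lower {11/2}, scaled by C = -5/7. Verdict: the half-integer Gauss pattern (I1) fires (x = 1; upper {-3/2, 3/2} half-integers, c = 11/2 in the evaluable pattern). Its exact value is (-4725/32768) * pi.

Key observation: t_0 being -5/7, the running product (C = -5/7) telescopes to a rising factorial.
Adjacent-term ratio: r(k) = 1 * (k-3/2) (k+3/2) / [(k+11/2) (k+1)] - poly over poly, x = 1 from leading terms; C = -5/7 at k = 0.


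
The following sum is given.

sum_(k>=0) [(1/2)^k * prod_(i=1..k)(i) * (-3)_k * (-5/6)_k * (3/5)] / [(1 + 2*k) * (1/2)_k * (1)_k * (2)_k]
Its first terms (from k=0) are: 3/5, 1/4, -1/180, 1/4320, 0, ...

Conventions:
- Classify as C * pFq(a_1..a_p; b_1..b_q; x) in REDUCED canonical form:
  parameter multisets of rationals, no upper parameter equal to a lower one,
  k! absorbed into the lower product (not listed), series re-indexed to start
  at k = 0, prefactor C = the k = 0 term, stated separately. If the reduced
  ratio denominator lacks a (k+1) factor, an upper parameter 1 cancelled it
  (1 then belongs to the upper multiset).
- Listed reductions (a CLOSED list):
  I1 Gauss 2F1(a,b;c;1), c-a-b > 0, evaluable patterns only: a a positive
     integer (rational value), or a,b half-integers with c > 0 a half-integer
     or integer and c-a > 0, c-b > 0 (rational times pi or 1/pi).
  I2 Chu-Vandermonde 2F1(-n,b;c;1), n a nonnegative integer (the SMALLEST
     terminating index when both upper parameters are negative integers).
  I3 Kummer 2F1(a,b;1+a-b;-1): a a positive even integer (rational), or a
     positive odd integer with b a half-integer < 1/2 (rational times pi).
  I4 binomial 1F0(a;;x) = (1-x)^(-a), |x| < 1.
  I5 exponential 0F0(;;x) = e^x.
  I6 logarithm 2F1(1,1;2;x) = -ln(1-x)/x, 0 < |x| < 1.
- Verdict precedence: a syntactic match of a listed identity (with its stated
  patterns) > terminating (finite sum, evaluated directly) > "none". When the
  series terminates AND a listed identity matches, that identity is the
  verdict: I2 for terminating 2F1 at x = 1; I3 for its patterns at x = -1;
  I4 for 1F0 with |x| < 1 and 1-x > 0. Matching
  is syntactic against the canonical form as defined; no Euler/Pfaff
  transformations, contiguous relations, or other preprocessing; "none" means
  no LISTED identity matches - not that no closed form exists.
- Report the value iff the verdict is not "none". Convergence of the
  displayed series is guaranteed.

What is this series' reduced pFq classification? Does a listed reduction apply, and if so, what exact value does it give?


Key step: t_0 being 3/5, the lower (2k+1) factor (C = 3/5) shifts a half-integer Pochhammer.
Term ratio: r(k) = (1/2) * (k-3) (k-5/6) (k+1) / [(k+3/2) (k+2) (k+1)] - rational in k, leading ratio (1/2); with t_0 = 3/5, classification follows.

Classification (C = 3/5): 3F2 with upper {-3, -5/6, 1}, lower {3/2, 2}, argument x = 1/2. Verdict: terminating at k = 3: the factor (-3)_k kills every later term; summing the 4 survivors is exact. Exact value: 3649/4320.


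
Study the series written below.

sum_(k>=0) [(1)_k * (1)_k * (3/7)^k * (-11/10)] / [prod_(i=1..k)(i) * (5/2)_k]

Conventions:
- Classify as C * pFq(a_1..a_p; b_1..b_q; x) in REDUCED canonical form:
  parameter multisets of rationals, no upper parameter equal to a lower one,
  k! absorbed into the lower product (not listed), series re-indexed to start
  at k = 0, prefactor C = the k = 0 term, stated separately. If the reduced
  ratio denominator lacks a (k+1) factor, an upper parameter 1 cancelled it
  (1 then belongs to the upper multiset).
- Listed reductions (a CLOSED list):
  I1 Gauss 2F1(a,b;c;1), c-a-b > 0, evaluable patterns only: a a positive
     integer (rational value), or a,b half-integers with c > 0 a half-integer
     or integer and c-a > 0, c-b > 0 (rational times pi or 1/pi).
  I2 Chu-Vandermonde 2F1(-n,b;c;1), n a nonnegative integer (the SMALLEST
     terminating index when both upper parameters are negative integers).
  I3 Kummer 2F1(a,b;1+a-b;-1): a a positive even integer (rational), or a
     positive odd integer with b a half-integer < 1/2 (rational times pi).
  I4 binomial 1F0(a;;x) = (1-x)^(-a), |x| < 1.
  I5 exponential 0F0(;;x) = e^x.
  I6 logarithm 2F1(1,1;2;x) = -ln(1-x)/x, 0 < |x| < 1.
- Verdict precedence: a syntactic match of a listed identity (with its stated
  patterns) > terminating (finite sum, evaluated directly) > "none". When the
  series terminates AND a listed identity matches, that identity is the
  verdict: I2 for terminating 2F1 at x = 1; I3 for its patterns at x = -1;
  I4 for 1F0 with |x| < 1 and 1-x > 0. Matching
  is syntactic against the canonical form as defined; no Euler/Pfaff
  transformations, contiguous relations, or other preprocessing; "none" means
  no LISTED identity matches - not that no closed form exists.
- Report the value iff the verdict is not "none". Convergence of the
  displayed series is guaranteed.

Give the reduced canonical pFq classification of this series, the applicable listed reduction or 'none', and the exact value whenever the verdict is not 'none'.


Classification (C = -11/10): 2F1 with upper {1, 1}, lower {5/2}, argument x = 3/7. Verdict: none (x = 3/7): each listed identity misses the multisets {1, 1} ; {5/2}.

Key step: from the first term -11/10: the product of the first k integers (C = -11/10, x = 3/7) is k!.
Term ratio: r(k) = (3/7) * (k+1) (k+1) / [(k+5/2) (k+1)] - rational; roots negated = parameters, x = (3/7), C = -11/10.


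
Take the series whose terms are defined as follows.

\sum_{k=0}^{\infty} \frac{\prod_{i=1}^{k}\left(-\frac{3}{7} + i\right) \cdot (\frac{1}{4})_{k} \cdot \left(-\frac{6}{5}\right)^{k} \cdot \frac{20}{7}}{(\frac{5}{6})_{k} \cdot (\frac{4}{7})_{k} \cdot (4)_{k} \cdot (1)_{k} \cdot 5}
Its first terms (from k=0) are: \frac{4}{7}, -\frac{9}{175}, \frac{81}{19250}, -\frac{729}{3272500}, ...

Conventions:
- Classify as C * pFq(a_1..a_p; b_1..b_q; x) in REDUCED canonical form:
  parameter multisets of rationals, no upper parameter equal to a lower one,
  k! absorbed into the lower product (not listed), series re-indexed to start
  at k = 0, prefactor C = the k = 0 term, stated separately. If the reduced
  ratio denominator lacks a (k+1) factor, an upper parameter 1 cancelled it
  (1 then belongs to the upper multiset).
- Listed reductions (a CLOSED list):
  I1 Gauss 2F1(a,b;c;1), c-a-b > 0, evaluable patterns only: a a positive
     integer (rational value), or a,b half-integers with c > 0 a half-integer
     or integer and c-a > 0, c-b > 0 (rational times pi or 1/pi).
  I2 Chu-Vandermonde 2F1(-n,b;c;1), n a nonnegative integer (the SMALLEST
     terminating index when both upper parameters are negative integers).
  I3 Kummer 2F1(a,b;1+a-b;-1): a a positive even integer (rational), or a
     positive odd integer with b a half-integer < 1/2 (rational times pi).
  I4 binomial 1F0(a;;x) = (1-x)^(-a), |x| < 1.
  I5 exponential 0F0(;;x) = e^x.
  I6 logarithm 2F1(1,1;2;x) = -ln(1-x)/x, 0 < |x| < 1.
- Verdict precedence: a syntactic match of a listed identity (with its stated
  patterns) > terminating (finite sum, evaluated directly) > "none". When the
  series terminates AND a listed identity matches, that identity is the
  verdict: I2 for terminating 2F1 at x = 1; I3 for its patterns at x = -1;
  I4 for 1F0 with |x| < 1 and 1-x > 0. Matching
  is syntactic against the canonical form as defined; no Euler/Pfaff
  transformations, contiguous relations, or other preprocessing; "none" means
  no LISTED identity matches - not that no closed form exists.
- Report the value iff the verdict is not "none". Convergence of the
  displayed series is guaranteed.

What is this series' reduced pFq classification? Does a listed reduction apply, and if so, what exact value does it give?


At argument -\frac{6}{5}: a 1F2 with upper {\frac{1}{4}}, lower {\frac{5}{6}, 4}, scaled by C = \frac{4}{7}. Verdict: none here - no I1-I6 shape fits x = -\frac{6}{5} with lower {\frac{5}{6}, 4}.

Structural cue: x = -\frac{6}{5} and the constant factors (prefactor 4/7) combine into one prefactor.
Consecutive-term ratio: r(k) = -\frac{6}{5} * (k+\frac{1}{4}) / [(k+\frac{5}{6}) (k+4) (k+1)] - rational; roots negated = parameters, x = -\frac{6}{5}, C = \frac{4}{7}.


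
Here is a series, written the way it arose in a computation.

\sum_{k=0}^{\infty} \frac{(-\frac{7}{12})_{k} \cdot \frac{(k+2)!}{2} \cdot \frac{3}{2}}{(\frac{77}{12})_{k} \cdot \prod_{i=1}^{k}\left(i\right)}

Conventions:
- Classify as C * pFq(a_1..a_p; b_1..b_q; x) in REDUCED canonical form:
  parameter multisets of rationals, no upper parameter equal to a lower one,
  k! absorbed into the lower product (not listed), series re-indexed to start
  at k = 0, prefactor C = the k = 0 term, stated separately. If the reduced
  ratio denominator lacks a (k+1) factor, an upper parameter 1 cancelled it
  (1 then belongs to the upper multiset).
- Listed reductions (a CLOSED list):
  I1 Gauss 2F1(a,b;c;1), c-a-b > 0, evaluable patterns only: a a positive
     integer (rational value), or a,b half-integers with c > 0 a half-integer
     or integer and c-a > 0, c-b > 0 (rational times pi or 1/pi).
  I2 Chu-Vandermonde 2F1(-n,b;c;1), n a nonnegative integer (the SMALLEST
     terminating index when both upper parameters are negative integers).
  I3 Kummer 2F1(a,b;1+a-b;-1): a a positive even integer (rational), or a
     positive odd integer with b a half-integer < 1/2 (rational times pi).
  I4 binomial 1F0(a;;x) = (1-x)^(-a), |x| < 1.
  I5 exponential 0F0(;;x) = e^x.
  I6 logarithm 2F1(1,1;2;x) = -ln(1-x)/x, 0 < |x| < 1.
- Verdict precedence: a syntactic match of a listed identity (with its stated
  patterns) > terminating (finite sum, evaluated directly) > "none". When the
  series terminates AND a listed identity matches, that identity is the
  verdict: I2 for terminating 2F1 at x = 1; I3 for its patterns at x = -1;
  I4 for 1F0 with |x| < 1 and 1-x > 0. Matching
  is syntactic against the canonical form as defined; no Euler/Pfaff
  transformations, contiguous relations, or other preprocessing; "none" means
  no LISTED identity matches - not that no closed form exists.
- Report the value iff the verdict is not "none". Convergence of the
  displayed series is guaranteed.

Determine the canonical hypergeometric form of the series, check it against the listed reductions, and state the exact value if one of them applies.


With C = \frac{3}{2}: the canonical form is 2F1(-\frac{7}{12}, 3; \frac{77}{12}; 1). Verdict: this is Gauss's theorem (I1) (x = 1: the Gamma ratio telescopes since c-a-b = 4 > 0 and a = 3 in Z>0). Its exact value is \frac{28249}{27648}.

The tell: t_0 = \frac{3}{2} here, and the product of the first k integers (C = 3/2, x = 1) is k!.
Ratio: r(k) = 1 * (k-\frac{7}{12}) (k+3) / [(k+\frac{77}{12}) (k+1)] - rational in k, leading ratio 1; with t_0 = \frac{3}{2}, classification follows.


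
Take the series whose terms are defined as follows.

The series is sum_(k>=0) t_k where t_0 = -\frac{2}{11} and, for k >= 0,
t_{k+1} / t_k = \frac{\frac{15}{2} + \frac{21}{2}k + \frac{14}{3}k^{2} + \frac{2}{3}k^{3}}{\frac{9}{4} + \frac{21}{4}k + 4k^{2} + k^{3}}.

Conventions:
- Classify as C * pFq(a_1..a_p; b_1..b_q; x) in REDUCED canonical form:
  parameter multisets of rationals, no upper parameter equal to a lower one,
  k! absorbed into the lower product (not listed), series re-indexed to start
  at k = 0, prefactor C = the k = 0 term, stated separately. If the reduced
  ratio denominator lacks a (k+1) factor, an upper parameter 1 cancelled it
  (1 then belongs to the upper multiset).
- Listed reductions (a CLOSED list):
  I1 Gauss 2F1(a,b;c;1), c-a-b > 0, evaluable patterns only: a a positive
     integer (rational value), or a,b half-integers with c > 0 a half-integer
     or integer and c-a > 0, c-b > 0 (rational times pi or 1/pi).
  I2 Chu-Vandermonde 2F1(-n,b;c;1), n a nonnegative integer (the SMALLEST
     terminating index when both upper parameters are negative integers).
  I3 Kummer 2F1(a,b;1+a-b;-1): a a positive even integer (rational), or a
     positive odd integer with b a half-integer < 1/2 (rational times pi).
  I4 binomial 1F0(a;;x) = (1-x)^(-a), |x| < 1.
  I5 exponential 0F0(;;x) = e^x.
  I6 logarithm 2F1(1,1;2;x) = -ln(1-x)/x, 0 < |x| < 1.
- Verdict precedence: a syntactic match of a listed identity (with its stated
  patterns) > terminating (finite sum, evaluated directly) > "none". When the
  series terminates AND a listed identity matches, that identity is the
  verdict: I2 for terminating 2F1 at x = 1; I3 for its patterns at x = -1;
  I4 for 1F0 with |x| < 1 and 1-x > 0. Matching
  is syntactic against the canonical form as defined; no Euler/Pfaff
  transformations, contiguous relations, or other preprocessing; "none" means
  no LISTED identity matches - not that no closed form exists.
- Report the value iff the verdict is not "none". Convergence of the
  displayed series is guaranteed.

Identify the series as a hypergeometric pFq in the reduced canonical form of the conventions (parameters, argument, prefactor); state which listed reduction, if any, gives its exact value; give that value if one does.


The tell: x = \frac{2}{3} and roots of the ratio polynomials (prefactor -2/11) are the negated parameters.
Ratio: r(k) = \frac{2}{3} * (k+\frac{5}{2}) (k+3) / [(k+\frac{3}{2}) (k+1)] - rational; roots negated = parameters, x = \frac{2}{3}, C = -\frac{2}{11}.

Classification (C = -\frac{2}{11}): 2F1 with upper {\frac{5}{2}, 3}, lower {\frac{3}{2}}, argument x = \frac{2}{3}. Verdict: none here - no I1-I6 shape fits x = \frac{2}{3} with lower {\frac{3}{2}}.
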